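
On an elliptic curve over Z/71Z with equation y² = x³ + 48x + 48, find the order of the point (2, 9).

2P: tangent at (2, 9): λ = (3·2² + 48)/(2·9) ≡ 60/18. 18⁻¹ ≡ 4 (mod 71), so λ ≡ 60·4 ≡ 27.
  x = λ² - 2 - 2 = 729 - 4 ≡ 15; y = λ·(2 - 15) - 9 ≡ 66. → (15, 66)
3P: (15, 66) + (2, 9). λ = (9 - 66)/(2 - 15) ≡ 14/58 mod 71. 58⁻¹ ≡ 60 (mod 71), so λ ≡ 59.
  x = λ² - 15 - 2 = 3481 - 17 ≡ 56; y = λ·(15 - 56) - 66 ≡ 0. → (56, 0)
4P: (56, 0) + (2, 9). λ = (9 - 0)/(2 - 56) ≡ 9/17 mod 71. 17⁻¹ ≡ 46 (mod 71), so λ ≡ 59.
  x = λ² - 56 - 2 = 3481 - 58 ≡ 15; y = λ·(56 - 15) - 0 ≡ 5. → (15, 5)
5P: (15, 5) + (2, 9). λ = (9 - 5)/(2 - 15) ≡ 4/58 mod 71. 58⁻¹ ≡ 60 (mod 71), so λ ≡ 27.
  x = λ² - 15 - 2 = 729 - 17 ≡ 2; y = λ·(15 - 2) - 5 ≡ 62. → (2, 62)
6P: (2, 62) + (2, 9): same x and y₁ ≡ -y₂, so the sum is O.
6P = O, so the order is 6.

6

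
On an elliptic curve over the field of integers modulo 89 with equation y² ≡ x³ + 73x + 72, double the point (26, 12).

(81, 20)

tangent at (26, 12): λ = (3·26² + 73)/(2·12) ≡ 54/24. 24⁻¹ ≡ 26 (mod 89), so λ ≡ 54·26 ≡ 69.
  x = λ² - 26 - 26 = 4761 - 52 ≡ 81; y = λ·(26 - 81) - 12 ≡ 20. → (81, 20)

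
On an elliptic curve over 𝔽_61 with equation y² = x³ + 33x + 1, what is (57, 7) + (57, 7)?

(20, 11)

tangent at (57, 7): λ = (3·57² + 33)/(2·7) ≡ 20/14. 14⁻¹ ≡ 48 (mod 61) since 14·48 = 672 ≡ 1, so λ ≡ 20·48 ≡ 45.
  x = λ² - 57 - 57 = 2025 - 114 ≡ 20; y = λ·(57 - 20) - 7 ≡ 11. → (20, 11)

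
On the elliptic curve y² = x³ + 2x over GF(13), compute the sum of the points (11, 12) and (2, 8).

(1, 4)

(11, 12) + (2, 8). λ = (8 - 12)/(2 - 11) ≡ 9/4 mod 13. 4⁻¹ ≡ 10 (mod 13), so λ ≡ 12.
  x = λ² - 11 - 2 = 144 - 13 ≡ 1; y = λ·(11 - 1) - 12 ≡ 4. → (1, 4)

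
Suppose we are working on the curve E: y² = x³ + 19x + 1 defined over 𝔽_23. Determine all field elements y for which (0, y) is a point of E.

1, 22

x³ + 19x + 1 = 1 ≡ 1 (mod 23).
Square roots of 1 mod 23: 1 and 22 (since 1² = 1 ≡ 1).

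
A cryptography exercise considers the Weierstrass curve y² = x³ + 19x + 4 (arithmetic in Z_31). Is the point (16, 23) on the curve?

y² = 23² ≡ 2; x³ + 19x + 4 = 4404 ≡ 2 (mod 31). 2 = 2.

yes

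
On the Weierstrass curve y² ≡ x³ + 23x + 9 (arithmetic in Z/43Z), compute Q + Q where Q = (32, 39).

(20, 27)

tangent at (32, 39): λ = (3·32² + 23)/(2·39) ≡ 42/35. 35⁻¹ ≡ 16 (mod 43) since 35·16 = 560 ≡ 1, so λ ≡ 42·16 ≡ 27.
  x = λ² - 32 - 32 = 729 - 64 ≡ 20; y = λ·(32 - 20) - 39 ≡ 27. → (20, 27)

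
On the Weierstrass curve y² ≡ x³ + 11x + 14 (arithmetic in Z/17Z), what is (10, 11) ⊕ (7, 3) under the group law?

(10, 11) + (7, 3). λ = (3 - 11)/(7 - 10) ≡ 9/14 mod 17. 14⁻¹ ≡ 11 (mod 17) since 14·11 = 154 ≡ 1, so λ ≡ 14.
  x = λ² - 10 - 7 = 196 - 17 ≡ 9; y = λ·(10 - 9) - 11 ≡ 3. → (9, 3)

(9, 3)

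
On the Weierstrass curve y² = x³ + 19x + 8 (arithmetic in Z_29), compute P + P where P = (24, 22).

tangent at (24, 22): λ = (3·24² + 19)/(2·22) ≡ 7/15. 15⁻¹ ≡ 2 (mod 29) since 15·2 = 30 ≡ 1, so λ ≡ 7·2 ≡ 14.
  x = λ² - 24 - 24 = 196 - 48 ≡ 3; y = λ·(24 - 3) - 22 ≡ 11. → (3, 11)

(3, 11)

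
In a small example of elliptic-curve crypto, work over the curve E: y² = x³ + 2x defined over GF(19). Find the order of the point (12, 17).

2P: tangent at (12, 17): λ = (3·12² + 2)/(2·17) ≡ 16/15. 15⁻¹ ≡ 14 (mod 19), so λ ≡ 16·14 ≡ 15.
  x = λ² - 12 - 12 = 225 - 24 ≡ 11; y = λ·(12 - 11) - 17 ≡ 17. → (11, 17)
3P: (11, 17) + (12, 17). λ = (17 - 17)/(12 - 11) ≡ 0/1 mod 19. 1⁻¹ ≡ 1 (mod 19), so λ ≡ 0.
  x = λ² - 11 - 12 = 0 - 23 ≡ 15; y = λ·(11 - 15) - 17 ≡ 2. → (15, 2)
4P: (15, 2) + (12, 17). λ = (17 - 2)/(12 - 15) ≡ 15/16 mod 19. 16⁻¹ ≡ 6 (mod 19), so λ ≡ 14.
  x = λ² - 15 - 12 = 196 - 27 ≡ 17; y = λ·(15 - 17) - 2 ≡ 8. → (17, 8)
5P: (17, 8) + (12, 17). λ = (17 - 8)/(12 - 17) ≡ 9/14 mod 19. 14⁻¹ ≡ 15 (mod 19), so λ ≡ 2.
  x = λ² - 17 - 12 = 4 - 29 ≡ 13; y = λ·(17 - 13) - 8 ≡ 0. → (13, 0)
6P: (13, 0) + (12, 17). λ = (17 - 0)/(12 - 13) ≡ 17/18 mod 19. 18⁻¹ ≡ 18 (mod 19) since 18·18 = 324 ≡ 1, so λ ≡ 2.
  x = λ² - 13 - 12 = 4 - 25 ≡ 17; y = λ·(13 - 17) - 0 ≡ 11. → (17, 11)
7P: (17, 11) + (12, 17). λ = (17 - 11)/(12 - 17) ≡ 6/14 mod 19. 14⁻¹ ≡ 15 (mod 19), so λ ≡ 14.
  x = λ² - 17 - 12 = 196 - 29 ≡ 15; y = λ·(17 - 15) - 11 ≡ 17. → (15, 17)
8P: (15, 17) + (12, 17). λ = (17 - 17)/(12 - 15) ≡ 0/16 mod 19. 16⁻¹ ≡ 6 (mod 19), so λ ≡ 0.
  x = λ² - 15 - 12 = 0 - 27 ≡ 11; y = λ·(15 - 11) - 17 ≡ 2. → (11, 2)
9P: (11, 2) + (12, 17). λ = (17 - 2)/(12 - 11) ≡ 15/1 mod 19. 1⁻¹ ≡ 1 (mod 19), so λ ≡ 15.
  x = λ² - 11 - 12 = 225 - 23 ≡ 12; y = λ·(11 - 12) - 2 ≡ 2. → (12, 2)
10P: (12, 2) + (12, 17): same x and y₁ ≡ -y₂, so the sum is 𝒪.
10P = 𝒪, so the order is 10.

10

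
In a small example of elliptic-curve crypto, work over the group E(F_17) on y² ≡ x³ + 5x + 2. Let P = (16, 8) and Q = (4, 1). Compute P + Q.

(1, 5)

(16, 8) + (4, 1). λ = (1 - 8)/(4 - 16) ≡ 10/5 mod 17. 5⁻¹ ≡ 7 (mod 17) since 5·7 = 35 ≡ 1, so λ ≡ 2.
  x = λ² - 16 - 4 = 4 - 20 ≡ 1; y = λ·(16 - 1) - 8 ≡ 5. → (1, 5)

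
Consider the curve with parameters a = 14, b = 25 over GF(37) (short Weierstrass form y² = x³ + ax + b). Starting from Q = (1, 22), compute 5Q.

Double-and-add on 5 = (101)₂. Start with Q = (1, 22) for the leading 1-bit.
double: tangent at (1, 22): λ = (3·1² + 14)/(2·22) ≡ 17/7. 7⁻¹ ≡ 16 (mod 37), so λ ≡ 17·16 ≡ 13.
  x = λ² - 1 - 1 = 169 - 2 ≡ 19; y = λ·(1 - 19) - 22 ≡ 3. → (19, 3)
double: tangent at (19, 3): λ = (3·19² + 14)/(2·3) ≡ 24/6. 6⁻¹ ≡ 31 (mod 37), so λ ≡ 24·31 ≡ 4.
  x = λ² - 19 - 19 = 16 - 38 ≡ 15; y = λ·(19 - 15) - 3 ≡ 13. → (15, 13)
add Q: (15, 13) + (1, 22). λ = (22 - 13)/(1 - 15) ≡ 9/23 mod 37. 23⁻¹ ≡ 29 (mod 37) since 23·29 = 667 ≡ 1, so λ ≡ 2.
  x = λ² - 15 - 1 = 4 - 16 ≡ 25; y = λ·(15 - 25) - 13 ≡ 4. → (25, 4)

(25, 4)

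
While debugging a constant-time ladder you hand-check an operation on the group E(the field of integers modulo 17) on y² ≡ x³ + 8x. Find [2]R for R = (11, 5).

(16, 5)

tangent at (11, 5): λ = (3·11² + 8)/(2·5) ≡ 14/10. 10⁻¹ ≡ 12 (mod 17), so λ ≡ 14·12 ≡ 15.
  x = λ² - 11 - 11 = 225 - 22 ≡ 16; y = λ·(11 - 16) - 5 ≡ 5. → (16, 5)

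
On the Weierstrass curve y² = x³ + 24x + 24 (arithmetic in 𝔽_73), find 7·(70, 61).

(71, 25)

Write Q = (70, 61).
Double-and-add on 7 = (111)₂. Start with Q = (70, 61) for the leading 1-bit.
double: tangent at (70, 61): λ = (3·70² + 24)/(2·61) ≡ 51/49. 49⁻¹ ≡ 3 (mod 73), so λ ≡ 51·3 ≡ 7.
  x = λ² - 70 - 70 = 49 - 140 ≡ 55; y = λ·(70 - 55) - 61 ≡ 44. → (55, 44)
add Q: (55, 44) + (70, 61). λ = (61 - 44)/(70 - 55) ≡ 17/15 mod 73. 15⁻¹ ≡ 39 (mod 73) since 15·39 = 585 ≡ 1, so λ ≡ 6.
  x = λ² - 55 - 70 = 36 - 125 ≡ 57; y = λ·(55 - 57) - 44 ≡ 17. → (57, 17)
double: tangent at (57, 17): λ = (3·57² + 24)/(2·17) ≡ 62/34. 34⁻¹ ≡ 58 (mod 73), so λ ≡ 62·58 ≡ 19.
  x = λ² - 57 - 57 = 361 - 114 ≡ 28; y = λ·(57 - 28) - 17 ≡ 23. → (28, 23)
add Q: (28, 23) + (70, 61). λ = (61 - 23)/(70 - 28) ≡ 38/42 mod 73. 42⁻¹ ≡ 40 (mod 73), so λ ≡ 60.
  x = λ² - 28 - 70 = 3600 - 98 ≡ 71; y = λ·(28 - 71) - 23 ≡ 25. → (71, 25)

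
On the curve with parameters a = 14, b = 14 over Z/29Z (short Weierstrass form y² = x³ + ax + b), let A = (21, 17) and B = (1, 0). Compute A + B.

(21, 17) + (1, 0). λ = (0 - 17)/(1 - 21) ≡ 12/9 mod 29. 9⁻¹ ≡ 13 (mod 29), so λ ≡ 11.
  x = λ² - 21 - 1 = 121 - 22 ≡ 12; y = λ·(21 - 12) - 17 ≡ 24. → (12, 24)

(12, 24)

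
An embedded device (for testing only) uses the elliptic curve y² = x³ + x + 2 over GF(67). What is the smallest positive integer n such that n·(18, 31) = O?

9

2P: tangent at (18, 31): λ = (3·18² + 1)/(2·31) ≡ 35/62. 62⁻¹ ≡ 40 (mod 67) since 62·40 = 2480 ≡ 1, so λ ≡ 35·40 ≡ 60.
  x = λ² - 18 - 18 = 3600 - 36 ≡ 13; y = λ·(18 - 13) - 31 ≡ 1. → (13, 1)
3P: (13, 1) + (18, 31). λ = (31 - 1)/(18 - 13) ≡ 30/5 mod 67. 5⁻¹ ≡ 27 (mod 67) since 5·27 = 135 ≡ 1, so λ ≡ 6.
  x = λ² - 13 - 18 = 36 - 31 ≡ 5; y = λ·(13 - 5) - 1 ≡ 47. → (5, 47)
4P: (5, 47) + (18, 31). λ = (31 - 47)/(18 - 5) ≡ 51/13 mod 67. 13⁻¹ ≡ 31 (mod 67), so λ ≡ 40.
  x = λ² - 5 - 18 = 1600 - 23 ≡ 36; y = λ·(5 - 36) - 47 ≡ 53. → (36, 53)
5P: (36, 53) + (18, 31). λ = (31 - 53)/(18 - 36) ≡ 45/49 mod 67. 49⁻¹ ≡ 26 (mod 67) since 49·26 = 1274 ≡ 1, so λ ≡ 31.
  x = λ² - 36 - 18 = 961 - 54 ≡ 36; y = λ·(36 - 36) - 53 ≡ 14. → (36, 14)
6P: (36, 14) + (18, 31). λ = (31 - 14)/(18 - 36) ≡ 17/49 mod 67. 49⁻¹ ≡ 26 (mod 67), so λ ≡ 40.
  x = λ² - 36 - 18 = 1600 - 54 ≡ 5; y = λ·(36 - 5) - 14 ≡ 20. → (5, 20)
7P: (5, 20) + (18, 31). λ = (31 - 20)/(18 - 5) ≡ 11/13 mod 67. 13⁻¹ ≡ 31 (mod 67) since 13·31 = 403 ≡ 1, so λ ≡ 6.
  x = λ² - 5 - 18 = 36 - 23 ≡ 13; y = λ·(5 - 13) - 20 ≡ 66. → (13, 66)
8P: (13, 66) + (18, 31). λ = (31 - 66)/(18 - 13) ≡ 32/5 mod 67. 5⁻¹ ≡ 27 (mod 67), so λ ≡ 60.
  x = λ² - 13 - 18 = 3600 - 31 ≡ 18; y = λ·(13 - 18) - 66 ≡ 36. → (18, 36)
9P: (18, 36) + (18, 31): same x and y₁ ≡ -y₂, so the sum is O.
9P = O, so the order is 9.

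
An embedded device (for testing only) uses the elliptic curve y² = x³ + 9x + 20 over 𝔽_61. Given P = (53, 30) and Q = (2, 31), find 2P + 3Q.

First 2P:
Repeated addition: build up to 2P.
2P: tangent at (53, 30): λ = (3·53² + 9)/(2·30) ≡ 18/60. 60⁻¹ ≡ 60 (mod 61) since 60·60 = 3600 ≡ 1, so λ ≡ 18·60 ≡ 43.
  x = λ² - 53 - 53 = 1849 - 106 ≡ 35; y = λ·(53 - 35) - 30 ≡ 12. → (35, 12)
2P = (35, 12).
Next 3Q:
Repeated addition: build up to 3Q.
2Q: tangent at (2, 31): λ = (3·2² + 9)/(2·31) ≡ 21/1. 1⁻¹ ≡ 1 (mod 61) since 1·1 = 1 ≡ 1, so λ ≡ 21·1 ≡ 21.
  x = λ² - 2 - 2 = 441 - 4 ≡ 10; y = λ·(2 - 10) - 31 ≡ 45. → (10, 45)
3Q: (10, 45) + (2, 31). λ = (31 - 45)/(2 - 10) ≡ 47/53 mod 61. 53⁻¹ ≡ 38 (mod 61) since 53·38 = 2014 ≡ 1, so λ ≡ 17.
  x = λ² - 10 - 2 = 289 - 12 ≡ 33; y = λ·(10 - 33) - 45 ≡ 52. → (33, 52)
3Q = (33, 52).
Finally 2P + 3Q:
(35, 12) + (33, 52). λ = (52 - 12)/(33 - 35) ≡ 40/59 mod 61. 59⁻¹ ≡ 30 (mod 61), so λ ≡ 41.
  x = λ² - 35 - 33 = 1681 - 68 ≡ 27; y = λ·(35 - 27) - 12 ≡ 11. → (27, 11)

(27, 11)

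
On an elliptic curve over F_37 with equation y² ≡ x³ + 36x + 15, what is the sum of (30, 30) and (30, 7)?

The two points share x = 30 and their y-coordinates satisfy 30 + 7 ≡ 0 (mod 37), so they are inverses. Their sum is O.

O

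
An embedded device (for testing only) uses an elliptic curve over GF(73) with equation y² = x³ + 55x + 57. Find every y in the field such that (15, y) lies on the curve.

x³ + 55x + 57 = 4257 ≡ 23 (mod 73).
Square roots of 23 mod 73: 13 and 60 (since 13² = 169 ≡ 23).

13, 60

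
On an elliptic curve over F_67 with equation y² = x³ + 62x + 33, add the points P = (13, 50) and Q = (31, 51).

(13, 50) + (31, 51). λ = (51 - 50)/(31 - 13) ≡ 1/18 mod 67. 18⁻¹ ≡ 41 (mod 67), so λ ≡ 41.
  x = λ² - 13 - 31 = 1681 - 44 ≡ 29; y = λ·(13 - 29) - 50 ≡ 31. → (29, 31)

(29, 31)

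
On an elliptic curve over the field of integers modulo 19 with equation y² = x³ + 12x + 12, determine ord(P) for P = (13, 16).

2P: tangent at (13, 16): λ = (3·13² + 12)/(2·16) ≡ 6/13. 13⁻¹ ≡ 3 (mod 19) since 13·3 = 39 ≡ 1, so λ ≡ 6·3 ≡ 18.
  x = λ² - 13 - 13 = 324 - 26 ≡ 13; y = λ·(13 - 13) - 16 ≡ 3. → (13, 3)
3P: (13, 3) + (13, 16): same x and y₁ ≡ -y₂, so the sum is the point at infinity.
3P = the point at infinity, so the order is 3.

3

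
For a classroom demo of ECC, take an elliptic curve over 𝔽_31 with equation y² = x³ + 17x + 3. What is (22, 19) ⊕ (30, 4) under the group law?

(14, 28)

(22, 19) + (30, 4). λ = (4 - 19)/(30 - 22) ≡ 16/8 mod 31. 8⁻¹ ≡ 4 (mod 31) since 8·4 = 32 ≡ 1, so λ ≡ 2.
  x = λ² - 22 - 30 = 4 - 52 ≡ 14; y = λ·(22 - 14) - 19 ≡ 28. → (14, 28)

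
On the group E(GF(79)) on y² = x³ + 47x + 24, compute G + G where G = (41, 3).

(73, 0)

tangent at (41, 3): λ = (3·41² + 47)/(2·3) ≡ 34/6. 6⁻¹ ≡ 66 (mod 79) since 6·66 = 396 ≡ 1, so λ ≡ 34·66 ≡ 32.
  x = λ² - 41 - 41 = 1024 - 82 ≡ 73; y = λ·(41 - 73) - 3 ≡ 0. → (73, 0)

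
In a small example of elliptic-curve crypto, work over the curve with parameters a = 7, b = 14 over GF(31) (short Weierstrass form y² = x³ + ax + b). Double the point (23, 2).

tangent at (23, 2): λ = (3·23² + 7)/(2·2) ≡ 13/4. 4⁻¹ ≡ 8 (mod 31), so λ ≡ 13·8 ≡ 11.
  x = λ² - 23 - 23 = 121 - 46 ≡ 13; y = λ·(23 - 13) - 2 ≡ 15. → (13, 15)

(13, 15)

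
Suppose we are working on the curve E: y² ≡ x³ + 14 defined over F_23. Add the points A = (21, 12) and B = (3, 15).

(21, 12) + (3, 15). λ = (15 - 12)/(3 - 21) ≡ 3/5 mod 23. 5⁻¹ ≡ 14 (mod 23), so λ ≡ 19.
  x = λ² - 21 - 3 = 361 - 24 ≡ 15; y = λ·(21 - 15) - 12 ≡ 10. → (15, 10)

(15, 10)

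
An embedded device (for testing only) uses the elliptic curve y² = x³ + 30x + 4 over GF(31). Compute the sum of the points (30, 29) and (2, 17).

(30, 29) + (2, 17). λ = (17 - 29)/(2 - 30) ≡ 19/3 mod 31. 3⁻¹ ≡ 21 (mod 31), so λ ≡ 27.
  x = λ² - 30 - 2 = 729 - 32 ≡ 15; y = λ·(30 - 15) - 29 ≡ 4. → (15, 4)

(15, 4)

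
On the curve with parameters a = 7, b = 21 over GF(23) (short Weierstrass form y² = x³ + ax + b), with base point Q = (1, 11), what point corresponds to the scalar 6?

(12, 4)

Repeated addition: build up to 6Q.
2Q: tangent at (1, 11): λ = (3·1² + 7)/(2·11) ≡ 10/22. 22⁻¹ ≡ 22 (mod 23), so λ ≡ 10·22 ≡ 13.
  x = λ² - 1 - 1 = 169 - 2 ≡ 6; y = λ·(1 - 6) - 11 ≡ 16. → (6, 16)
3Q: (6, 16) + (1, 11). λ = (11 - 16)/(1 - 6) ≡ 18/18 mod 23. 18⁻¹ ≡ 9 (mod 23), so λ ≡ 1.
  x = λ² - 6 - 1 = 1 - 7 ≡ 17; y = λ·(6 - 17) - 16 ≡ 19. → (17, 19)
4Q: (17, 19) + (1, 11). λ = (11 - 19)/(1 - 17) ≡ 15/7 mod 23. 7⁻¹ ≡ 10 (mod 23) since 7·10 = 70 ≡ 1, so λ ≡ 12.
  x = λ² - 17 - 1 = 144 - 18 ≡ 11; y = λ·(17 - 11) - 19 ≡ 7. → (11, 7)
5Q: (11, 7) + (1, 11). λ = (11 - 7)/(1 - 11) ≡ 4/13 mod 23. 13⁻¹ ≡ 16 (mod 23) since 13·16 = 208 ≡ 1, so λ ≡ 18.
  x = λ² - 11 - 1 = 324 - 12 ≡ 13; y = λ·(11 - 13) - 7 ≡ 3. → (13, 3)
6Q: (13, 3) + (1, 11). λ = (11 - 3)/(1 - 13) ≡ 8/11 mod 23. 11⁻¹ ≡ 21 (mod 23), so λ ≡ 7.
  x = λ² - 13 - 1 = 49 - 14 ≡ 12; y = λ·(13 - 12) - 3 ≡ 4. → (12, 4)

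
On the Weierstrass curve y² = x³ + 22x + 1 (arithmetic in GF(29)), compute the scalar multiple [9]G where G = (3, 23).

(9, 0)

Double-and-add on 9 = (1001)₂. Start with G = (3, 23) for the leading 1-bit.
double: tangent at (3, 23): λ = (3·3² + 22)/(2·23) ≡ 20/17. 17⁻¹ ≡ 12 (mod 29), so λ ≡ 20·12 ≡ 8.
  x = λ² - 3 - 3 = 64 - 6 ≡ 0; y = λ·(3 - 0) - 23 ≡ 1. → (0, 1)
double: tangent at (0, 1): λ = (3·0² + 22)/(2·1) ≡ 22/2. 2⁻¹ ≡ 15 (mod 29), so λ ≡ 22·15 ≡ 11.
  x = λ² - 0 - 0 = 121 - 0 ≡ 5; y = λ·(0 - 5) - 1 ≡ 2. → (5, 2)
double: tangent at (5, 2): λ = (3·5² + 22)/(2·2) ≡ 10/4. 4⁻¹ ≡ 22 (mod 29) since 4·22 = 88 ≡ 1, so λ ≡ 10·22 ≡ 17.
  x = λ² - 5 - 5 = 289 - 10 ≡ 18; y = λ·(5 - 18) - 2 ≡ 9. → (18, 9)
add G: (18, 9) + (3, 23). λ = (23 - 9)/(3 - 18) ≡ 14/14 mod 29. 14⁻¹ ≡ 27 (mod 29) since 14·27 = 378 ≡ 1, so λ ≡ 1.
  x = λ² - 18 - 3 = 1 - 21 ≡ 9; y = λ·(18 - 9) - 9 ≡ 0. → (9, 0)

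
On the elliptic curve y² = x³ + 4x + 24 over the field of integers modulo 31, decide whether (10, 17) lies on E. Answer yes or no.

yes

y² = 17² ≡ 10; x³ + 4x + 24 = 1064 ≡ 10 (mod 31). 10 = 10.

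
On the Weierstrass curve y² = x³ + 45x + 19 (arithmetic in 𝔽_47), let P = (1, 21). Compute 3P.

Repeated addition: build up to 3P.
2P: tangent at (1, 21): λ = (3·1² + 45)/(2·21) ≡ 1/42. 42⁻¹ ≡ 28 (mod 47), so λ ≡ 1·28 ≡ 28.
  x = λ² - 1 - 1 = 784 - 2 ≡ 30; y = λ·(1 - 30) - 21 ≡ 13. → (30, 13)
3P: (30, 13) + (1, 21). λ = (21 - 13)/(1 - 30) ≡ 8/18 mod 47. 18⁻¹ ≡ 34 (mod 47) since 18·34 = 612 ≡ 1, so λ ≡ 37.
  x = λ² - 30 - 1 = 1369 - 31 ≡ 22; y = λ·(30 - 22) - 13 ≡ 1. → (22, 1)

(22, 1)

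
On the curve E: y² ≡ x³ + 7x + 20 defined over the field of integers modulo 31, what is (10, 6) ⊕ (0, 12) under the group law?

(10, 6) + (0, 12). λ = (12 - 6)/(0 - 10) ≡ 6/21 mod 31. 21⁻¹ ≡ 3 (mod 31), so λ ≡ 18.
  x = λ² - 10 - 0 = 324 - 10 ≡ 4; y = λ·(10 - 4) - 6 ≡ 9. → (4, 9)

(4, 9)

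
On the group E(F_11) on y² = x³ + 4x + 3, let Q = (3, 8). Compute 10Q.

Repeated addition: build up to 10Q.
2Q: tangent at (3, 8): λ = (3·3² + 4)/(2·8) ≡ 9/5. 5⁻¹ ≡ 9 (mod 11) since 5·9 = 45 ≡ 1, so λ ≡ 9·9 ≡ 4.
  x = λ² - 3 - 3 = 16 - 6 ≡ 10; y = λ·(3 - 10) - 8 ≡ 8. → (10, 8)
3Q: (10, 8) + (3, 8). λ = (8 - 8)/(3 - 10) ≡ 0/4 mod 11. 4⁻¹ ≡ 3 (mod 11), so λ ≡ 0.
  x = λ² - 10 - 3 = 0 - 13 ≡ 9; y = λ·(10 - 9) - 8 ≡ 3. → (9, 3)
4Q: (9, 3) + (3, 8). λ = (8 - 3)/(3 - 9) ≡ 5/5 mod 11. 5⁻¹ ≡ 9 (mod 11), so λ ≡ 1.
  x = λ² - 9 - 3 = 1 - 12 ≡ 0; y = λ·(9 - 0) - 3 ≡ 6. → (0, 6)
5Q: (0, 6) + (3, 8). λ = (8 - 6)/(3 - 0) ≡ 2/3 mod 11. 3⁻¹ ≡ 4 (mod 11), so λ ≡ 8.
  x = λ² - 0 - 3 = 64 - 3 ≡ 6; y = λ·(0 - 6) - 6 ≡ 1. → (6, 1)
6Q: (6, 1) + (3, 8). λ = (8 - 1)/(3 - 6) ≡ 7/8 mod 11. 8⁻¹ ≡ 7 (mod 11), so λ ≡ 5.
  x = λ² - 6 - 3 = 25 - 9 ≡ 5; y = λ·(6 - 5) - 1 ≡ 4. → (5, 4)
7Q: (5, 4) + (3, 8). λ = (8 - 4)/(3 - 5) ≡ 4/9 mod 11. 9⁻¹ ≡ 5 (mod 11) since 9·5 = 45 ≡ 1, so λ ≡ 9.
  x = λ² - 5 - 3 = 81 - 8 ≡ 7; y = λ·(5 - 7) - 4 ≡ 0. → (7, 0)
8Q: (7, 0) + (3, 8). λ = (8 - 0)/(3 - 7) ≡ 8/7 mod 11. 7⁻¹ ≡ 8 (mod 11), so λ ≡ 9.
  x = λ² - 7 - 3 = 81 - 10 ≡ 5; y = λ·(7 - 5) - 0 ≡ 7. → (5, 7)
9Q: (5, 7) + (3, 8). λ = (8 - 7)/(3 - 5) ≡ 1/9 mod 11. 9⁻¹ ≡ 5 (mod 11), so λ ≡ 5.
  x = λ² - 5 - 3 = 25 - 8 ≡ 6; y = λ·(5 - 6) - 7 ≡ 10. → (6, 10)
10Q: (6, 10) + (3, 8). λ = (8 - 10)/(3 - 6) ≡ 9/8 mod 11. 8⁻¹ ≡ 7 (mod 11), so λ ≡ 8.
  x = λ² - 6 - 3 = 64 - 9 ≡ 0; y = λ·(6 - 0) - 10 ≡ 5. → (0, 5)

(0, 5)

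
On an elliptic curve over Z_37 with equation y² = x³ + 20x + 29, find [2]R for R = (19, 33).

(20, 17)

tangent at (19, 33): λ = (3·19² + 20)/(2·33) ≡ 30/29. 29⁻¹ ≡ 23 (mod 37), so λ ≡ 30·23 ≡ 24.
  x = λ² - 19 - 19 = 576 - 38 ≡ 20; y = λ·(19 - 20) - 33 ≡ 17. → (20, 17)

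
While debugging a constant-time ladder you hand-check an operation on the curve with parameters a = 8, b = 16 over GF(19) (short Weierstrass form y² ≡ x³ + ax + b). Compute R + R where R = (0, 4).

tangent at (0, 4): λ = (3·0² + 8)/(2·4) ≡ 8/8. 8⁻¹ ≡ 12 (mod 19), so λ ≡ 8·12 ≡ 1.
  x = λ² - 0 - 0 = 1 - 0 ≡ 1; y = λ·(0 - 1) - 4 ≡ 14. → (1, 14)

(1, 14)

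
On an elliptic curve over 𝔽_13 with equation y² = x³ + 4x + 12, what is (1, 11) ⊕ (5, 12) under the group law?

(3, 8)

(1, 11) + (5, 12). λ = (12 - 11)/(5 - 1) ≡ 1/4 mod 13. 4⁻¹ ≡ 10 (mod 13), so λ ≡ 10.
  x = λ² - 1 - 5 = 100 - 6 ≡ 3; y = λ·(1 - 3) - 11 ≡ 8. → (3, 8)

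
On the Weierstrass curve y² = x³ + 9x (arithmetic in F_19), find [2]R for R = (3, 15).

(0, 0)

tangent at (3, 15): λ = (3·3² + 9)/(2·15) ≡ 17/11. 11⁻¹ ≡ 7 (mod 19) since 11·7 = 77 ≡ 1, so λ ≡ 17·7 ≡ 5.
  x = λ² - 3 - 3 = 25 - 6 ≡ 0; y = λ·(3 - 0) - 15 ≡ 0. → (0, 0)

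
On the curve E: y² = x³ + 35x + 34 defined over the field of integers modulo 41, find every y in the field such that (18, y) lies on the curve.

10, 31

x³ + 35x + 34 = 6496 ≡ 18 (mod 41).
Square roots of 18 mod 41: 10 and 31 (since 10² = 100 ≡ 18).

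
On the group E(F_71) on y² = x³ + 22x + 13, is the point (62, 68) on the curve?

yes

y² = 68² ≡ 9; x³ + 22x + 13 = 239705 ≡ 9 (mod 71). 9 = 9.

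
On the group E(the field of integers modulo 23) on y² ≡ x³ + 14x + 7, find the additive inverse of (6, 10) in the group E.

(6, 13)

-(6, 10) = (6, -10 mod 23) = (6, 13).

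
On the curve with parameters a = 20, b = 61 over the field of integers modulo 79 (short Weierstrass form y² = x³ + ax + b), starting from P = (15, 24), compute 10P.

(32, 62)

Repeated addition: build up to 10P.
2P: tangent at (15, 24): λ = (3·15² + 20)/(2·24) ≡ 63/48. 48⁻¹ ≡ 28 (mod 79) since 48·28 = 1344 ≡ 1, so λ ≡ 63·28 ≡ 26.
  x = λ² - 15 - 15 = 676 - 30 ≡ 14; y = λ·(15 - 14) - 24 ≡ 2. → (14, 2)
3P: (14, 2) + (15, 24). λ = (24 - 2)/(15 - 14) ≡ 22/1 mod 79. 1⁻¹ ≡ 1 (mod 79) since 1·1 = 1 ≡ 1, so λ ≡ 22.
  x = λ² - 14 - 15 = 484 - 29 ≡ 60; y = λ·(14 - 60) - 2 ≡ 13. → (60, 13)
4P: (60, 13) + (15, 24). λ = (24 - 13)/(15 - 60) ≡ 11/34 mod 79. 34⁻¹ ≡ 7 (mod 79) since 34·7 = 238 ≡ 1, so λ ≡ 77.
  x = λ² - 60 - 15 = 5929 - 75 ≡ 8; y = λ·(60 - 8) - 13 ≡ 41. → (8, 41)
5P: (8, 41) + (15, 24). λ = (24 - 41)/(15 - 8) ≡ 62/7 mod 79. 7⁻¹ ≡ 34 (mod 79) since 7·34 = 238 ≡ 1, so λ ≡ 54.
  x = λ² - 8 - 15 = 2916 - 23 ≡ 49; y = λ·(8 - 49) - 41 ≡ 36. → (49, 36)
6P: (49, 36) + (15, 24). λ = (24 - 36)/(15 - 49) ≡ 67/45 mod 79. 45⁻¹ ≡ 72 (mod 79), so λ ≡ 5.
  x = λ² - 49 - 15 = 25 - 64 ≡ 40; y = λ·(49 - 40) - 36 ≡ 9. → (40, 9)
7P: (40, 9) + (15, 24). λ = (24 - 9)/(15 - 40) ≡ 15/54 mod 79. 54⁻¹ ≡ 60 (mod 79) since 54·60 = 3240 ≡ 1, so λ ≡ 31.
  x = λ² - 40 - 15 = 961 - 55 ≡ 37; y = λ·(40 - 37) - 9 ≡ 5. → (37, 5)
8P: (37, 5) + (15, 24). λ = (24 - 5)/(15 - 37) ≡ 19/57 mod 79. 57⁻¹ ≡ 61 (mod 79), so λ ≡ 53.
  x = λ² - 37 - 15 = 2809 - 52 ≡ 71; y = λ·(37 - 71) - 5 ≡ 10. → (71, 10)
9P: (71, 10) + (15, 24). λ = (24 - 10)/(15 - 71) ≡ 14/23 mod 79. 23⁻¹ ≡ 55 (mod 79) since 23·55 = 1265 ≡ 1, so λ ≡ 59.
  x = λ² - 71 - 15 = 3481 - 86 ≡ 77; y = λ·(71 - 77) - 10 ≡ 31. → (77, 31)
10P: (77, 31) + (15, 24). λ = (24 - 31)/(15 - 77) ≡ 72/17 mod 79. 17⁻¹ ≡ 14 (mod 79), so λ ≡ 60.
  x = λ² - 77 - 15 = 3600 - 92 ≡ 32; y = λ·(77 - 32) - 31 ≡ 62. → (32, 62)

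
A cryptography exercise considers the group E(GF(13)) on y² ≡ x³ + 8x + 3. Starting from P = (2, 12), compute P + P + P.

Repeated addition: build up to 3P.
2P: tangent at (2, 12): λ = (3·2² + 8)/(2·12) ≡ 7/11. 11⁻¹ ≡ 6 (mod 13), so λ ≡ 7·6 ≡ 3.
  x = λ² - 2 - 2 = 9 - 4 ≡ 5; y = λ·(2 - 5) - 12 ≡ 5. → (5, 5)
3P: (5, 5) + (2, 12). λ = (12 - 5)/(2 - 5) ≡ 7/10 mod 13. 10⁻¹ ≡ 4 (mod 13), so λ ≡ 2.
  x = λ² - 5 - 2 = 4 - 7 ≡ 10; y = λ·(5 - 10) - 5 ≡ 11. → (10, 11)

(10, 11)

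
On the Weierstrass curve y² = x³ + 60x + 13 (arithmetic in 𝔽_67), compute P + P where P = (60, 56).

(3, 32)

tangent at (60, 56): λ = (3·60² + 60)/(2·56) ≡ 6/45. 45⁻¹ ≡ 3 (mod 67), so λ ≡ 6·3 ≡ 18.
  x = λ² - 60 - 60 = 324 - 120 ≡ 3; y = λ·(60 - 3) - 56 ≡ 32. → (3, 32)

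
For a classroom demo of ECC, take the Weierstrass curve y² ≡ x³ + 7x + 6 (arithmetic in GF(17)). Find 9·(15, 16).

(5, 8)

Write G = (15, 16).
Double-and-add on 9 = (1001)₂. Start with G = (15, 16) for the leading 1-bit.
double: tangent at (15, 16): λ = (3·15² + 7)/(2·16) ≡ 2/15. 15⁻¹ ≡ 8 (mod 17), so λ ≡ 2·8 ≡ 16.
  x = λ² - 15 - 15 = 256 - 30 ≡ 5; y = λ·(15 - 5) - 16 ≡ 8. → (5, 8)
double: tangent at (5, 8): λ = (3·5² + 7)/(2·8) ≡ 14/16. 16⁻¹ ≡ 16 (mod 17), so λ ≡ 14·16 ≡ 3.
  x = λ² - 5 - 5 = 9 - 10 ≡ 16; y = λ·(5 - 16) - 8 ≡ 10. → (16, 10)
double: tangent at (16, 10): λ = (3·16² + 7)/(2·10) ≡ 10/3. 3⁻¹ ≡ 6 (mod 17) since 3·6 = 18 ≡ 1, so λ ≡ 10·6 ≡ 9.
  x = λ² - 16 - 16 = 81 - 32 ≡ 15; y = λ·(16 - 15) - 10 ≡ 16. → (15, 16)
add G: tangent at (15, 16): λ = (3·15² + 7)/(2·16) ≡ 2/15. 15⁻¹ ≡ 8 (mod 17) since 15·8 = 120 ≡ 1, so λ ≡ 2·8 ≡ 16.
  x = λ² - 15 - 15 = 256 - 30 ≡ 5; y = λ·(15 - 5) - 16 ≡ 8. → (5, 8)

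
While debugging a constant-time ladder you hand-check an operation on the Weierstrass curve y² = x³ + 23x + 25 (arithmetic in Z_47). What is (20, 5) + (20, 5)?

tangent at (20, 5): λ = (3·20² + 23)/(2·5) ≡ 1/10. 10⁻¹ ≡ 33 (mod 47) since 10·33 = 330 ≡ 1, so λ ≡ 1·33 ≡ 33.
  x = λ² - 20 - 20 = 1089 - 40 ≡ 15; y = λ·(20 - 15) - 5 ≡ 19. → (15, 19)

(15, 19)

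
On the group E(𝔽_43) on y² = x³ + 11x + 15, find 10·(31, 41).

Write Q = (31, 41).
Double-and-add on 10 = (1010)₂. Start with Q = (31, 41) for the leading 1-bit.
double: tangent at (31, 41): λ = (3·31² + 11)/(2·41) ≡ 13/39. 39⁻¹ ≡ 32 (mod 43), so λ ≡ 13·32 ≡ 29.
  x = λ² - 31 - 31 = 841 - 62 ≡ 5; y = λ·(31 - 5) - 41 ≡ 25. → (5, 25)
double: tangent at (5, 25): λ = (3·5² + 11)/(2·25) ≡ 0/7. 7⁻¹ ≡ 37 (mod 43) since 7·37 = 259 ≡ 1, so λ ≡ 0·37 ≡ 0.
  x = λ² - 5 - 5 = 0 - 10 ≡ 33; y = λ·(5 - 33) - 25 ≡ 18. → (33, 18)
add Q: (33, 18) + (31, 41). λ = (41 - 18)/(31 - 33) ≡ 23/41 mod 43. 41⁻¹ ≡ 21 (mod 43), so λ ≡ 10.
  x = λ² - 33 - 31 = 100 - 64 ≡ 36; y = λ·(33 - 36) - 18 ≡ 38. → (36, 38)
double: tangent at (36, 38): λ = (3·36² + 11)/(2·38) ≡ 29/33. 33⁻¹ ≡ 30 (mod 43) since 33·30 = 990 ≡ 1, so λ ≡ 29·30 ≡ 10.
  x = λ² - 36 - 36 = 100 - 72 ≡ 28; y = λ·(36 - 28) - 38 ≡ 42. → (28, 42)

(28, 42)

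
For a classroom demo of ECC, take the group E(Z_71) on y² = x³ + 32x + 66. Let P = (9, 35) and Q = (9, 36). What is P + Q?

The two points share x = 9 and their y-coordinates satisfy 35 + 36 ≡ 0 (mod 71), so they are inverses. Their sum is O.

O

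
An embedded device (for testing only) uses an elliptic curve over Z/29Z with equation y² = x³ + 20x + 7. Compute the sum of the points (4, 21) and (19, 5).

(15, 12)

(4, 21) + (19, 5). λ = (5 - 21)/(19 - 4) ≡ 13/15 mod 29. 15⁻¹ ≡ 2 (mod 29), so λ ≡ 26.
  x = λ² - 4 - 19 = 676 - 23 ≡ 15; y = λ·(4 - 15) - 21 ≡ 12. → (15, 12)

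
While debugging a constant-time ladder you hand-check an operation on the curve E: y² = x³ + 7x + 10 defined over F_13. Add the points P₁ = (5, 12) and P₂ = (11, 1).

(0, 7)

(5, 12) + (11, 1). λ = (1 - 12)/(11 - 5) ≡ 2/6 mod 13. 6⁻¹ ≡ 11 (mod 13) since 6·11 = 66 ≡ 1, so λ ≡ 9.
  x = λ² - 5 - 11 = 81 - 16 ≡ 0; y = λ·(5 - 0) - 12 ≡ 7. → (0, 7)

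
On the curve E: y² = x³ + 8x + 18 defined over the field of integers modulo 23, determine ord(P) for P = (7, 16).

2P: tangent at (7, 16): λ = (3·7² + 8)/(2·16) ≡ 17/9. 9⁻¹ ≡ 18 (mod 23) since 9·18 = 162 ≡ 1, so λ ≡ 17·18 ≡ 7.
  x = λ² - 7 - 7 = 49 - 14 ≡ 12; y = λ·(7 - 12) - 16 ≡ 18. → (12, 18)
3P: (12, 18) + (7, 16). λ = (16 - 18)/(7 - 12) ≡ 21/18 mod 23. 18⁻¹ ≡ 9 (mod 23), so λ ≡ 5.
  x = λ² - 12 - 7 = 25 - 19 ≡ 6; y = λ·(12 - 6) - 18 ≡ 12. → (6, 12)
4P: (6, 12) + (7, 16). λ = (16 - 12)/(7 - 6) ≡ 4/1 mod 23. 1⁻¹ ≡ 1 (mod 23) since 1·1 = 1 ≡ 1, so λ ≡ 4.
  x = λ² - 6 - 7 = 16 - 13 ≡ 3; y = λ·(6 - 3) - 12 ≡ 0. → (3, 0)
5P: (3, 0) + (7, 16). λ = (16 - 0)/(7 - 3) ≡ 16/4 mod 23. 4⁻¹ ≡ 6 (mod 23), so λ ≡ 4.
  x = λ² - 3 - 7 = 16 - 10 ≡ 6; y = λ·(3 - 6) - 0 ≡ 11. → (6, 11)
6P: (6, 11) + (7, 16). λ = (16 - 11)/(7 - 6) ≡ 5/1 mod 23. 1⁻¹ ≡ 1 (mod 23) since 1·1 = 1 ≡ 1, so λ ≡ 5.
  x = λ² - 6 - 7 = 25 - 13 ≡ 12; y = λ·(6 - 12) - 11 ≡ 5. → (12, 5)
7P: (12, 5) + (7, 16). λ = (16 - 5)/(7 - 12) ≡ 11/18 mod 23. 18⁻¹ ≡ 9 (mod 23), so λ ≡ 7.
  x = λ² - 12 - 7 = 49 - 19 ≡ 7; y = λ·(12 - 7) - 5 ≡ 7. → (7, 7)
8P: (7, 7) + (7, 16): same x and y₁ ≡ -y₂, so the sum is O.
8P = O, so the order is 8.

8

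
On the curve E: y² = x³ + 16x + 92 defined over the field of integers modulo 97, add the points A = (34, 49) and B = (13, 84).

(34, 49) + (13, 84). λ = (84 - 49)/(13 - 34) ≡ 35/76 mod 97. 76⁻¹ ≡ 60 (mod 97), so λ ≡ 63.
  x = λ² - 34 - 13 = 3969 - 47 ≡ 42; y = λ·(34 - 42) - 49 ≡ 29. → (42, 29)

(42, 29)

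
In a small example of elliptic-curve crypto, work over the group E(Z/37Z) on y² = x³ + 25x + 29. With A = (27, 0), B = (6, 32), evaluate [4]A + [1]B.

(6, 32)

First 4A:
Repeated addition: build up to 4A.
2A: (27, 0) + (27, 0): same x and y₁ ≡ -y₂, so the sum is 𝒪.
3A: 𝒪 + (27, 0) = (27, 0) (identity).
4A: (27, 0) + (27, 0): same x and y₁ ≡ -y₂, so the sum is 𝒪.
4A = 𝒪.
Finally 4A + B:
𝒪 + (6, 32) = (6, 32) (identity).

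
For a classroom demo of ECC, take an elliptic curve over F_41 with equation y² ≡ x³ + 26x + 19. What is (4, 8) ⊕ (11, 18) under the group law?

(18, 13)

(4, 8) + (11, 18). λ = (18 - 8)/(11 - 4) ≡ 10/7 mod 41. 7⁻¹ ≡ 6 (mod 41), so λ ≡ 19.
  x = λ² - 4 - 11 = 361 - 15 ≡ 18; y = λ·(4 - 18) - 8 ≡ 13. → (18, 13)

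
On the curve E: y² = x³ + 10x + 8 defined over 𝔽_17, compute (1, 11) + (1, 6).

The two points share x = 1 and their y-coordinates satisfy 11 + 6 ≡ 0 (mod 17), so they are inverses. Their sum is O.

O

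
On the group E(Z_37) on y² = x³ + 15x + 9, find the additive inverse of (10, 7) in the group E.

-(10, 7) = (10, -7 mod 37) = (10, 30).

(10, 30)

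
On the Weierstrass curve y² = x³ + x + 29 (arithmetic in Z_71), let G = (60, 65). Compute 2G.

(27, 70)

tangent at (60, 65): λ = (3·60² + 1)/(2·65) ≡ 9/59. 59⁻¹ ≡ 65 (mod 71) since 59·65 = 3835 ≡ 1, so λ ≡ 9·65 ≡ 17.
  x = λ² - 60 - 60 = 289 - 120 ≡ 27; y = λ·(60 - 27) - 65 ≡ 70. → (27, 70)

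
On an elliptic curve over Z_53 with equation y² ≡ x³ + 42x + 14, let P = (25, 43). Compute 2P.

tangent at (25, 43): λ = (3·25² + 42)/(2·43) ≡ 9/33. 33⁻¹ ≡ 45 (mod 53) since 33·45 = 1485 ≡ 1, so λ ≡ 9·45 ≡ 34.
  x = λ² - 25 - 25 = 1156 - 50 ≡ 46; y = λ·(25 - 46) - 43 ≡ 38. → (46, 38)

(46, 38)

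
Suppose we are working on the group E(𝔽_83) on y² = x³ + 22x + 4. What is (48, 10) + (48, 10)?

tangent at (48, 10): λ = (3·48² + 22)/(2·10) ≡ 45/20. 20⁻¹ ≡ 54 (mod 83), so λ ≡ 45·54 ≡ 23.
  x = λ² - 48 - 48 = 529 - 96 ≡ 18; y = λ·(48 - 18) - 10 ≡ 16. → (18, 16)

(18, 16)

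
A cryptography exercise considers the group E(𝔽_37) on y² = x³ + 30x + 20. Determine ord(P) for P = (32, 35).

2P: tangent at (32, 35): λ = (3·32² + 30)/(2·35) ≡ 31/33. 33⁻¹ ≡ 9 (mod 37) since 33·9 = 297 ≡ 1, so λ ≡ 31·9 ≡ 20.
  x = λ² - 32 - 32 = 400 - 64 ≡ 3; y = λ·(32 - 3) - 35 ≡ 27. → (3, 27)
3P: (3, 27) + (32, 35). λ = (35 - 27)/(32 - 3) ≡ 8/29 mod 37. 29⁻¹ ≡ 23 (mod 37), so λ ≡ 36.
  x = λ² - 3 - 32 = 1296 - 35 ≡ 3; y = λ·(3 - 3) - 27 ≡ 10. → (3, 10)
4P: (3, 10) + (32, 35). λ = (35 - 10)/(32 - 3) ≡ 25/29 mod 37. 29⁻¹ ≡ 23 (mod 37) since 29·23 = 667 ≡ 1, so λ ≡ 20.
  x = λ² - 3 - 32 = 400 - 35 ≡ 32; y = λ·(3 - 32) - 10 ≡ 2. → (32, 2)
5P: (32, 2) + (32, 35): same x and y₁ ≡ -y₂, so the sum is ∞.
5P = ∞, so the order is 5.

5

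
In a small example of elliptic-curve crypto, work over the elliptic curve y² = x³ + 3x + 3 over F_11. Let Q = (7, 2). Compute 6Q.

(9, 0)

Repeated addition: build up to 6Q.
2Q: tangent at (7, 2): λ = (3·7² + 3)/(2·2) ≡ 7/4. 4⁻¹ ≡ 3 (mod 11) since 4·3 = 12 ≡ 1, so λ ≡ 7·3 ≡ 10.
  x = λ² - 7 - 7 = 100 - 14 ≡ 9; y = λ·(7 - 9) - 2 ≡ 0. → (9, 0)
3Q: (9, 0) + (7, 2). λ = (2 - 0)/(7 - 9) ≡ 2/9 mod 11. 9⁻¹ ≡ 5 (mod 11), so λ ≡ 10.
  x = λ² - 9 - 7 = 100 - 16 ≡ 7; y = λ·(9 - 7) - 0 ≡ 9. → (7, 9)
4Q: (7, 9) + (7, 2): same x and y₁ ≡ -y₂, so the sum is ∞.
5Q: ∞ + (7, 2) = (7, 2) (identity).
6Q: tangent at (7, 2): λ = (3·7² + 3)/(2·2) ≡ 7/4. 4⁻¹ ≡ 3 (mod 11), so λ ≡ 7·3 ≡ 10.
  x = λ² - 7 - 7 = 100 - 14 ≡ 9; y = λ·(7 - 9) - 2 ≡ 0. → (9, 0)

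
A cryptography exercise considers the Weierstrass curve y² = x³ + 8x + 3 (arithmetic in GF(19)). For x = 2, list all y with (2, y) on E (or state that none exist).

none

x³ + 8x + 3 = 27 ≡ 8 (mod 19).
8 is a non-residue mod 19; no y exists.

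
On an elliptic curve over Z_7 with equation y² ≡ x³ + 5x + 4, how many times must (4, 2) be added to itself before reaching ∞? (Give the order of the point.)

10

2P: tangent at (4, 2): λ = (3·4² + 5)/(2·2) ≡ 4/4. 4⁻¹ ≡ 2 (mod 7), so λ ≡ 4·2 ≡ 1.
  x = λ² - 4 - 4 = 1 - 8 ≡ 0; y = λ·(4 - 0) - 2 ≡ 2. → (0, 2)
3P: (0, 2) + (4, 2). λ = (2 - 2)/(4 - 0) ≡ 0/4 mod 7. 4⁻¹ ≡ 2 (mod 7) since 4·2 = 8 ≡ 1, so λ ≡ 0.
  x = λ² - 0 - 4 = 0 - 4 ≡ 3; y = λ·(0 - 3) - 2 ≡ 5. → (3, 5)
4P: (3, 5) + (4, 2). λ = (2 - 5)/(4 - 3) ≡ 4/1 mod 7. 1⁻¹ ≡ 1 (mod 7), so λ ≡ 4.
  x = λ² - 3 - 4 = 16 - 7 ≡ 2; y = λ·(3 - 2) - 5 ≡ 6. → (2, 6)
5P: (2, 6) + (4, 2). λ = (2 - 6)/(4 - 2) ≡ 3/2 mod 7. 2⁻¹ ≡ 4 (mod 7), so λ ≡ 5.
  x = λ² - 2 - 4 = 25 - 6 ≡ 5; y = λ·(2 - 5) - 6 ≡ 0. → (5, 0)
6P: (5, 0) + (4, 2). λ = (2 - 0)/(4 - 5) ≡ 2/6 mod 7. 6⁻¹ ≡ 6 (mod 7), so λ ≡ 5.
  x = λ² - 5 - 4 = 25 - 9 ≡ 2; y = λ·(5 - 2) - 0 ≡ 1. → (2, 1)
7P: (2, 1) + (4, 2). λ = (2 - 1)/(4 - 2) ≡ 1/2 mod 7. 2⁻¹ ≡ 4 (mod 7), so λ ≡ 4.
  x = λ² - 2 - 4 = 16 - 6 ≡ 3; y = λ·(2 - 3) - 1 ≡ 2. → (3, 2)
8P: (3, 2) + (4, 2). λ = (2 - 2)/(4 - 3) ≡ 0/1 mod 7. 1⁻¹ ≡ 1 (mod 7) since 1·1 = 1 ≡ 1, so λ ≡ 0.
  x = λ² - 3 - 4 = 0 - 7 ≡ 0; y = λ·(3 - 0) - 2 ≡ 5. → (0, 5)
9P: (0, 5) + (4, 2). λ = (2 - 5)/(4 - 0) ≡ 4/4 mod 7. 4⁻¹ ≡ 2 (mod 7) since 4·2 = 8 ≡ 1, so λ ≡ 1.
  x = λ² - 0 - 4 = 1 - 4 ≡ 4; y = λ·(0 - 4) - 5 ≡ 5. → (4, 5)
10P: (4, 5) + (4, 2): same x and y₁ ≡ -y₂, so the sum is ∞.
10P = ∞, so the order is 10.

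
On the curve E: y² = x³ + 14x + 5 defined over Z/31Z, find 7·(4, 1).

Write G = (4, 1).
Double-and-add on 7 = (111)₂. Start with G = (4, 1) for the leading 1-bit.
double: tangent at (4, 1): λ = (3·4² + 14)/(2·1) ≡ 0/2. 2⁻¹ ≡ 16 (mod 31), so λ ≡ 0·16 ≡ 0.
  x = λ² - 4 - 4 = 0 - 8 ≡ 23; y = λ·(4 - 23) - 1 ≡ 30. → (23, 30)
add G: (23, 30) + (4, 1). λ = (1 - 30)/(4 - 23) ≡ 2/12 mod 31. 12⁻¹ ≡ 13 (mod 31), so λ ≡ 26.
  x = λ² - 23 - 4 = 676 - 27 ≡ 29; y = λ·(23 - 29) - 30 ≡ 0. → (29, 0)
double: (29, 0) + (29, 0): same x and y₁ ≡ -y₂, so the sum is ∞.
add G: ∞ + (4, 1) = (4, 1) (identity).

(4, 1)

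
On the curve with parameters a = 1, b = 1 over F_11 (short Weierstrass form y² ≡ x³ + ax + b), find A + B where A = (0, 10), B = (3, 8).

(6, 5)

(0, 10) + (3, 8). λ = (8 - 10)/(3 - 0) ≡ 9/3 mod 11. 3⁻¹ ≡ 4 (mod 11), so λ ≡ 3.
  x = λ² - 0 - 3 = 9 - 3 ≡ 6; y = λ·(0 - 6) - 10 ≡ 5. → (6, 5)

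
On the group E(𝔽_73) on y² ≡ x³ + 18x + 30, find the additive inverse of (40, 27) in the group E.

(40, 46)

-(40, 27) = (40, -27 mod 73) = (40, 46).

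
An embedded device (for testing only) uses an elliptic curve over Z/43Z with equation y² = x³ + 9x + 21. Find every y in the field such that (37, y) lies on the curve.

x³ + 9x + 21 = 51007 ≡ 9 (mod 43).
Square roots of 9 mod 43: 3 and 40 (since 3² = 9 ≡ 9).

3, 40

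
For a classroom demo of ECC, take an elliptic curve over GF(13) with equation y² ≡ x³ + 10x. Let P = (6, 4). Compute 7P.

Double-and-add on 7 = (111)₂. Start with P = (6, 4) for the leading 1-bit.
double: tangent at (6, 4): λ = (3·6² + 10)/(2·4) ≡ 1/8. 8⁻¹ ≡ 5 (mod 13) since 8·5 = 40 ≡ 1, so λ ≡ 1·5 ≡ 5.
  x = λ² - 6 - 6 = 25 - 12 ≡ 0; y = λ·(6 - 0) - 4 ≡ 0. → (0, 0)
add P: (0, 0) + (6, 4). λ = (4 - 0)/(6 - 0) ≡ 4/6 mod 13. 6⁻¹ ≡ 11 (mod 13), so λ ≡ 5.
  x = λ² - 0 - 6 = 25 - 6 ≡ 6; y = λ·(0 - 6) - 0 ≡ 9. → (6, 9)
double: tangent at (6, 9): λ = (3·6² + 10)/(2·9) ≡ 1/5. 5⁻¹ ≡ 8 (mod 13) since 5·8 = 40 ≡ 1, so λ ≡ 1·8 ≡ 8.
  x = λ² - 6 - 6 = 64 - 12 ≡ 0; y = λ·(6 - 0) - 9 ≡ 0. → (0, 0)
add P: (0, 0) + (6, 4). λ = (4 - 0)/(6 - 0) ≡ 4/6 mod 13. 6⁻¹ ≡ 11 (mod 13) since 6·11 = 66 ≡ 1, so λ ≡ 5.
  x = λ² - 0 - 6 = 25 - 6 ≡ 6; y = λ·(0 - 6) - 0 ≡ 9. → (6, 9)

(6, 9)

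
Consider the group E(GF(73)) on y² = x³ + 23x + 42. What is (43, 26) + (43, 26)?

tangent at (43, 26): λ = (3·43² + 23)/(2·26) ≡ 22/52. 52⁻¹ ≡ 66 (mod 73), so λ ≡ 22·66 ≡ 65.
  x = λ² - 43 - 43 = 4225 - 86 ≡ 51; y = λ·(43 - 51) - 26 ≡ 38. → (51, 38)

(51, 38)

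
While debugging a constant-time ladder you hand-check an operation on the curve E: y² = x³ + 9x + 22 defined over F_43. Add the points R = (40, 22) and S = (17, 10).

(40, 22) + (17, 10). λ = (10 - 22)/(17 - 40) ≡ 31/20 mod 43. 20⁻¹ ≡ 28 (mod 43) since 20·28 = 560 ≡ 1, so λ ≡ 8.
  x = λ² - 40 - 17 = 64 - 57 ≡ 7; y = λ·(40 - 7) - 22 ≡ 27. → (7, 27)

(7, 27)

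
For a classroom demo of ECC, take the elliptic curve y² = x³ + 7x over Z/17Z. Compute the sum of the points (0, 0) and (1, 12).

(0, 0) + (1, 12). λ = (12 - 0)/(1 - 0) ≡ 12/1 mod 17. 1⁻¹ ≡ 1 (mod 17), so λ ≡ 12.
  x = λ² - 0 - 1 = 144 - 1 ≡ 7; y = λ·(0 - 7) - 0 ≡ 1. → (7, 1)

(7, 1)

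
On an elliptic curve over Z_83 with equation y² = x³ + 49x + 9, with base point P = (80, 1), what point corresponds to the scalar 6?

Double-and-add on 6 = (110)₂. Start with P = (80, 1) for the leading 1-bit.
double: tangent at (80, 1): λ = (3·80² + 49)/(2·1) ≡ 76/2. 2⁻¹ ≡ 42 (mod 83) since 2·42 = 84 ≡ 1, so λ ≡ 76·42 ≡ 38.
  x = λ² - 80 - 80 = 1444 - 160 ≡ 39; y = λ·(80 - 39) - 1 ≡ 63. → (39, 63)
add P: (39, 63) + (80, 1). λ = (1 - 63)/(80 - 39) ≡ 21/41 mod 83. 41⁻¹ ≡ 81 (mod 83) since 41·81 = 3321 ≡ 1, so λ ≡ 41.
  x = λ² - 39 - 80 = 1681 - 119 ≡ 68; y = λ·(39 - 68) - 63 ≡ 76. → (68, 76)
double: tangent at (68, 76): λ = (3·68² + 49)/(2·76) ≡ 60/69. 69⁻¹ ≡ 77 (mod 83), so λ ≡ 60·77 ≡ 55.
  x = λ² - 68 - 68 = 3025 - 136 ≡ 67; y = λ·(68 - 67) - 76 ≡ 62. → (67, 62)

(67, 62)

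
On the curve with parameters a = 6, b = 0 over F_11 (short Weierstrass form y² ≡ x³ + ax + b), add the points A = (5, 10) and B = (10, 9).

(5, 10) + (10, 9). λ = (9 - 10)/(10 - 5) ≡ 10/5 mod 11. 5⁻¹ ≡ 9 (mod 11) since 5·9 = 45 ≡ 1, so λ ≡ 2.
  x = λ² - 5 - 10 = 4 - 15 ≡ 0; y = λ·(5 - 0) - 10 ≡ 0. → (0, 0)

(0, 0)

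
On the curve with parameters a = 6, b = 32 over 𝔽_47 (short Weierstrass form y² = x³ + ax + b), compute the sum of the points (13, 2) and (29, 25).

(13, 2) + (29, 25). λ = (25 - 2)/(29 - 13) ≡ 23/16 mod 47. 16⁻¹ ≡ 3 (mod 47), so λ ≡ 22.
  x = λ² - 13 - 29 = 484 - 42 ≡ 19; y = λ·(13 - 19) - 2 ≡ 7. → (19, 7)

(19, 7)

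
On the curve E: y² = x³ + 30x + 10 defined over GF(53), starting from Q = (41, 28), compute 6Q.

(38, 1)

Double-and-add on 6 = (110)₂. Start with Q = (41, 28) for the leading 1-bit.
double: tangent at (41, 28): λ = (3·41² + 30)/(2·28) ≡ 38/3. 3⁻¹ ≡ 18 (mod 53), so λ ≡ 38·18 ≡ 48.
  x = λ² - 41 - 41 = 2304 - 82 ≡ 49; y = λ·(41 - 49) - 28 ≡ 12. → (49, 12)
add Q: (49, 12) + (41, 28). λ = (28 - 12)/(41 - 49) ≡ 16/45 mod 53. 45⁻¹ ≡ 33 (mod 53), so λ ≡ 51.
  x = λ² - 49 - 41 = 2601 - 90 ≡ 20; y = λ·(49 - 20) - 12 ≡ 36. → (20, 36)
double: tangent at (20, 36): λ = (3·20² + 30)/(2·36) ≡ 11/19. 19⁻¹ ≡ 14 (mod 53), so λ ≡ 11·14 ≡ 48.
  x = λ² - 20 - 20 = 2304 - 40 ≡ 38; y = λ·(20 - 38) - 36 ≡ 1. → (38, 1)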